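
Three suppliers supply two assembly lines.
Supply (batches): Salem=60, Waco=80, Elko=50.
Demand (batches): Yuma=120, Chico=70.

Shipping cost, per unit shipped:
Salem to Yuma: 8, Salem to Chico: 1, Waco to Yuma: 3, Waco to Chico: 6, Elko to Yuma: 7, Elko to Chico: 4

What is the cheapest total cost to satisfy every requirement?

620

A cheapest plan:
  Salem→Chico: 60 × 1 = 60
  Waco→Yuma: 80 × 3 = 240
  Elko→Yuma: 40 × 7 = 280
  Elko→Chico: 10 × 4 = 40
Total = 60 + 240 + 280 + 40 = 620.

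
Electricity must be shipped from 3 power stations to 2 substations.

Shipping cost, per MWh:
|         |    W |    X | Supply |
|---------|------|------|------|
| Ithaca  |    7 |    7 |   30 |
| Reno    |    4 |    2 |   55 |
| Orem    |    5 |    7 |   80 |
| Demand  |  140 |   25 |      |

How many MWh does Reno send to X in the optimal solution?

Optimal shipments:
  Ithaca–W: 30 × 7 = 210
  Reno–W: 30 × 4 = 120
  Reno–X: 25 × 2 = 50
  Orem–W: 80 × 5 = 400
Total cost = 780.
So Reno→X carries 25 MWh.

25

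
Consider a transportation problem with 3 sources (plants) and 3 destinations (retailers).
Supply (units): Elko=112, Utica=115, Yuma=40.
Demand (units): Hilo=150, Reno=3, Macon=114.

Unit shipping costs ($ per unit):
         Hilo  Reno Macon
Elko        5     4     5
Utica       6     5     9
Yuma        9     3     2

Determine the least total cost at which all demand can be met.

1327

Optimal allocation:
  Elko→Hilo: 35 × $5 = $175
  Elko→Reno: 3 × $4 = $12
  Elko→Macon: 74 × $5 = $370
  Utica→Hilo: 115 × $6 = $690
  Yuma→Macon: 40 × $2 = $80
Total = 175 + 12 + 370 + 690 + 80 = $1327.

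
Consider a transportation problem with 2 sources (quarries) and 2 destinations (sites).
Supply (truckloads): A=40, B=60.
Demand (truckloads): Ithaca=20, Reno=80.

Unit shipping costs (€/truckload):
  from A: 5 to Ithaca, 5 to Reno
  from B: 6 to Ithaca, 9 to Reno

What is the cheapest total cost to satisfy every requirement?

An optimal shipping plan:
  A->Reno: 40 × €5 = €200
  B->Ithaca: 20 × €6 = €120
  B->Reno: 40 × €9 = €360
Total = 200 + 120 + 360 = €680.

680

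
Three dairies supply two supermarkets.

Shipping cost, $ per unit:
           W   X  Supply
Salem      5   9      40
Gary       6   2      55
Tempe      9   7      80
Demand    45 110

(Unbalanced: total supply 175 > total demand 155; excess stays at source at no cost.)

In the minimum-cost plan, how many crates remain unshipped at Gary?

0

Minimum-cost shipments:
  Salem→W: 40 × $5 = $200
  Gary→X: 55 × $2 = $110
  Tempe→W: 5 × $9 = $45
  Tempe→X: 55 × $7 = $385
Total cost = $740.
Gary ships 55 of its 55, leaving 0.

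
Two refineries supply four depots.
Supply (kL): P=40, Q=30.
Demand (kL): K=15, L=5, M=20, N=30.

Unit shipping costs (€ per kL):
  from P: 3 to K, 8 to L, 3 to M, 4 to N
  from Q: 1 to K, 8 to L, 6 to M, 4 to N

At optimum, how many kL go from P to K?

Optimal shipments:
  P to L: 5 × €8 = €40
  P to M: 20 × €3 = €60
  P to N: 15 × €4 = €60
  Q to K: 15 × €1 = €15
  Q to N: 15 × €4 = €60
Total cost = €235.
The route P→K is not used.

0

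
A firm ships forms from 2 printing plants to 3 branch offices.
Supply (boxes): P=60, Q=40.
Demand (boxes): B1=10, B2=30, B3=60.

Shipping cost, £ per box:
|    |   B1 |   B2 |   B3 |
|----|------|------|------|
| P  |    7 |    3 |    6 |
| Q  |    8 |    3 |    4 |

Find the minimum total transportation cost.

Optimal allocation:
  P to B1: 10 × £7 = £70
  P to B2: 30 × £3 = £90
  P to B3: 20 × £6 = £120
  Q to B3: 40 × £4 = £160
Total = 70 + 90 + 120 + 160 = £440.

440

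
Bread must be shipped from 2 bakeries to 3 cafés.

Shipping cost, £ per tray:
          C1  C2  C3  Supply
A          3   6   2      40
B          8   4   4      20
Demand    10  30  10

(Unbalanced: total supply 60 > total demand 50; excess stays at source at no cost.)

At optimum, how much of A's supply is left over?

An optimal plan:
  A–C1: 10 trays
  A–C2: 10 trays
  A–C3: 10 trays
  B–C2: 20 trays
Total cost = £190.
A ships 30 of its 40, leaving 10.

10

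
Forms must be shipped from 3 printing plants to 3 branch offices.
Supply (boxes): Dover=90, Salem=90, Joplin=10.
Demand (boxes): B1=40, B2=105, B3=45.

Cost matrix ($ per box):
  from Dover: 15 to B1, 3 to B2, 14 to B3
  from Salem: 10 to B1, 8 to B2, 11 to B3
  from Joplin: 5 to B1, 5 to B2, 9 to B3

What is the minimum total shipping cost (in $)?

1235

An optimal shipping plan:
  Dover->B2: 90 × $3 = $270
  Salem->B1: 30 × $10 = $300
  Salem->B2: 15 × $8 = $120
  Salem->B3: 45 × $11 = $495
  Joplin->B1: 10 × $5 = $50
Total = 270 + 300 + 120 + 495 + 50 = $1235.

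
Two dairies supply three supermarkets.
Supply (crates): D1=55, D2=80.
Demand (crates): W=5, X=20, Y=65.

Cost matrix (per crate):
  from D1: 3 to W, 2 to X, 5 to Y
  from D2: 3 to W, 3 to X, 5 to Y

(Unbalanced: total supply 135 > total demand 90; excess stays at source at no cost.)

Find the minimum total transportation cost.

One minimum-cost allocation:
  D1→X: 20 × 2 = 40
  D1→Y: 35 × 5 = 175
  D2→W: 5 × 3 = 15
  D2→Y: 30 × 5 = 150
Total = 40 + 175 + 15 + 150 = 380.

380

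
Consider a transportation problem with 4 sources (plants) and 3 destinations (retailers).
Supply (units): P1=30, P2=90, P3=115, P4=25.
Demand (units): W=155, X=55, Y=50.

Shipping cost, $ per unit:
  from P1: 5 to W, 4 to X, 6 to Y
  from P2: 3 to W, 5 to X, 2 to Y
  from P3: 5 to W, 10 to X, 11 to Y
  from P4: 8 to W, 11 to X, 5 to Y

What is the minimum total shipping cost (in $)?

1115

An optimal shipping plan:
  P1→X: 30 × $4 = $120
  P2→W: 40 × $3 = $120
  P2→X: 25 × $5 = $125
  P2→Y: 25 × $2 = $50
  P3→W: 115 × $5 = $575
  P4→Y: 25 × $5 = $125
Total = 120 + 120 + 125 + 50 + 575 + 125 = $1115.
(Supply check: P1 ships 30; P2 ships 90; P3 ships 115; P4 ships 25.)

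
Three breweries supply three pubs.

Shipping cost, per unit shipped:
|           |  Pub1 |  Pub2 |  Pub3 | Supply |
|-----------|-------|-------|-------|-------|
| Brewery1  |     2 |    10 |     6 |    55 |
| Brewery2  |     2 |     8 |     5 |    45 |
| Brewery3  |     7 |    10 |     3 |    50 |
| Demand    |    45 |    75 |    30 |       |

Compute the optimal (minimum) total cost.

One minimum-cost allocation:
  Brewery1→Pub1: 45 × 2 = 90
  Brewery1→Pub2: 10 × 10 = 100
  Brewery2→Pub2: 45 × 8 = 360
  Brewery3→Pub2: 20 × 10 = 200
  Brewery3→Pub3: 30 × 3 = 90
Total = 90 + 100 + 360 + 200 + 90 = 840.

840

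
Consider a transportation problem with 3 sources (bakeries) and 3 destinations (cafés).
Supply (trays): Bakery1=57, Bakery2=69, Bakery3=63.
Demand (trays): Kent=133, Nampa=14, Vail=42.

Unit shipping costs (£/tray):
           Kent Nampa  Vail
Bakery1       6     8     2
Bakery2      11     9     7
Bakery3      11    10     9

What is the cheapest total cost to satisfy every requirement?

One minimum-cost allocation:
  Bakery1–Kent: 15 × £6 = £90
  Bakery1–Vail: 42 × £2 = £84
  Bakery2–Kent: 55 × £11 = £605
  Bakery2–Nampa: 14 × £9 = £126
  Bakery3–Kent: 63 × £11 = £693
Total = 90 + 84 + 605 + 126 + 693 = £1598.

1598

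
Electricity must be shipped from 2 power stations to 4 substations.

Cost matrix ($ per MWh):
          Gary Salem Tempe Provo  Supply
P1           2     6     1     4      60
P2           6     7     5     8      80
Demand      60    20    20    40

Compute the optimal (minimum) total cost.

680

An optimal shipping plan:
  P1→Gary: 60 MWh
  P2→Salem: 20 MWh
  P2→Tempe: 20 MWh
  P2→Provo: 40 MWh
Total cost = $680.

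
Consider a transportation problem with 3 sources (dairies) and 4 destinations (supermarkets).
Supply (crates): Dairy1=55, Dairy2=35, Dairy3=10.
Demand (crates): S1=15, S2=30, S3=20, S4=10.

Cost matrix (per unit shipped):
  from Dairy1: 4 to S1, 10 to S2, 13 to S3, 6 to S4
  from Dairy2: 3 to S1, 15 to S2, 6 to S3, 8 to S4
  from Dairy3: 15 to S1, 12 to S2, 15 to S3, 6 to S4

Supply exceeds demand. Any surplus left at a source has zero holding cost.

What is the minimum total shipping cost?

An optimal shipping plan:
  Dairy1 to S2: 30 × 10 = 300
  Dairy2 to S1: 15 × 3 = 45
  Dairy2 to S3: 20 × 6 = 120
  Dairy3 to S4: 10 × 6 = 60
Total = 300 + 45 + 120 + 60 = 525.

525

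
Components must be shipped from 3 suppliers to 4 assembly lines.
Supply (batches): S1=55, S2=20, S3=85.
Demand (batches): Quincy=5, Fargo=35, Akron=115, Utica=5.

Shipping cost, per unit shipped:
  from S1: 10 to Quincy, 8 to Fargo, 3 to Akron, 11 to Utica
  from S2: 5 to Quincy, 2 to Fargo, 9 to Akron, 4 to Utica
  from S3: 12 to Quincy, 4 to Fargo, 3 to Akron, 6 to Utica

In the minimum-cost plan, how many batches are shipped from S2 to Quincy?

5

Optimal shipments:
  S1 to Akron: 55 × 3 = 165
  S2 to Quincy: 5 × 5 = 25
  S2 to Fargo: 15 × 2 = 30
  S3 to Fargo: 20 × 4 = 80
  S3 to Akron: 60 × 3 = 180
  S3 to Utica: 5 × 6 = 30
Total cost = 510.
So S2→Quincy carries 5 batches.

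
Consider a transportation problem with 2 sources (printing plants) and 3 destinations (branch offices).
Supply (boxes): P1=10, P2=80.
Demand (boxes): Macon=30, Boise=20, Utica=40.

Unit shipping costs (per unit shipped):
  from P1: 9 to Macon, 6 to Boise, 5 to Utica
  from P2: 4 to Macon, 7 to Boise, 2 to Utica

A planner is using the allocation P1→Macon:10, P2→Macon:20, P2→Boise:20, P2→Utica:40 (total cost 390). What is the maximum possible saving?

60

Current plan cost = 10·9 + 20·4 + 20·7 + 40·2 = 390.
Optimal plan:
  P1–Boise: 10 × 6 = 60
  P2–Macon: 30 × 4 = 120
  P2–Boise: 10 × 7 = 70
  P2–Utica: 40 × 2 = 80
Optimal cost = 330.
Saving = 390 − 330 = 60.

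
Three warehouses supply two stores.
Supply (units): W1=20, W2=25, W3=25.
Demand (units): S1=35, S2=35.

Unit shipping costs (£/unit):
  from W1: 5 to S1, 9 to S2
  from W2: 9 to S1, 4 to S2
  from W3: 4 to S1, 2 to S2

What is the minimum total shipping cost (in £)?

One minimum-cost allocation:
  W1 to S1: 20 × £5 = £100
  W2 to S2: 25 × £4 = £100
  W3 to S1: 15 × £4 = £60
  W3 to S2: 10 × £2 = £20
Total = 100 + 100 + 60 + 20 = £280.

280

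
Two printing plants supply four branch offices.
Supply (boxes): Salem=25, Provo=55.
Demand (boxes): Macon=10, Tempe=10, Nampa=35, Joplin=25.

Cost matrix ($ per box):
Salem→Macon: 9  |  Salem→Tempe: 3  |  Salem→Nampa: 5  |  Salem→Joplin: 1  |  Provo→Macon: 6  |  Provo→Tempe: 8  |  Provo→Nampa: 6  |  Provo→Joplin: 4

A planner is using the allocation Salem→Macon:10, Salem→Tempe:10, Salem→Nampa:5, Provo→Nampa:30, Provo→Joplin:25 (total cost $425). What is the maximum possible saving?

70

Current plan cost = 10·9 + 10·3 + 5·5 + 30·6 + 25·4 = $425.
Optimal plan:
  Salem–Tempe: 10 × $3 = $30
  Salem–Joplin: 15 × $1 = $15
  Provo–Macon: 10 × $6 = $60
  Provo–Nampa: 35 × $6 = $210
  Provo–Joplin: 10 × $4 = $40
Optimal cost = $355.
Saving = 425 − 355 = $70.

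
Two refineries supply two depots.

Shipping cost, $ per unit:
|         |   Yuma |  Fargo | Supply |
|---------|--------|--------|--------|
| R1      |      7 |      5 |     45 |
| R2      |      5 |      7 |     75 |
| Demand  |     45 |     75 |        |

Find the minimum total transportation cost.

660

One minimum-cost allocation:
  R1–Fargo: 45 × $5 = $225
  R2–Yuma: 45 × $5 = $225
  R2–Fargo: 30 × $7 = $210
Total = 225 + 225 + 210 = $660.
(Supply check: R1 ships 45; R2 ships 75.)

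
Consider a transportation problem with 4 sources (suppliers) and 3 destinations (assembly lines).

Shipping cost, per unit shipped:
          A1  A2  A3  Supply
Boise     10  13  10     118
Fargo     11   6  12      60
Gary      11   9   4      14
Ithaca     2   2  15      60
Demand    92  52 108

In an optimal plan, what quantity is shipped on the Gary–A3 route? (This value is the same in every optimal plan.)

Optimal shipments:
  Boise→A1: 24 batches
  Boise→A3: 94 batches
  Fargo→A1: 8 batches
  Fargo→A2: 52 batches
  Gary→A3: 14 batches
  Ithaca→A1: 60 batches
Total cost = 1756.
So Gary→A3 carries 14 batches.

14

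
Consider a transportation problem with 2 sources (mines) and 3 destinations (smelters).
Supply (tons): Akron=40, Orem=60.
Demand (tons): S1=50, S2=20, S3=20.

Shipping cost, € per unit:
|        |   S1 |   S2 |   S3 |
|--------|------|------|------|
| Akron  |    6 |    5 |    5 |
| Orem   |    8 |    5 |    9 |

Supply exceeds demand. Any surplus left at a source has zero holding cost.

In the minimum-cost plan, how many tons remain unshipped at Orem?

An optimal plan:
  Akron->S1: 20 tons
  Akron->S3: 20 tons
  Orem->S1: 30 tons
  Orem->S2: 20 tons
Total cost = €560.
Orem ships 50 of its 60, leaving 10.

10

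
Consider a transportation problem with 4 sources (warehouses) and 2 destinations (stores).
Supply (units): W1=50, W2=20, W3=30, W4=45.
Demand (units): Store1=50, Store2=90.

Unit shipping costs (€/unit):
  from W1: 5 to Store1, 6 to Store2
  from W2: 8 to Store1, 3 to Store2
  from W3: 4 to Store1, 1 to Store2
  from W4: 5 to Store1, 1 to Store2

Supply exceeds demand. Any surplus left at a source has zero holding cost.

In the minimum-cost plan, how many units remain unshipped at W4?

0

Minimum-cost shipments:
  W1→Store1: 50 × €5 = €250
  W2→Store2: 15 × €3 = €45
  W3→Store2: 30 × €1 = €30
  W4→Store2: 45 × €1 = €45
Total cost = €370.
W4 ships 45 of its 45, leaving 0.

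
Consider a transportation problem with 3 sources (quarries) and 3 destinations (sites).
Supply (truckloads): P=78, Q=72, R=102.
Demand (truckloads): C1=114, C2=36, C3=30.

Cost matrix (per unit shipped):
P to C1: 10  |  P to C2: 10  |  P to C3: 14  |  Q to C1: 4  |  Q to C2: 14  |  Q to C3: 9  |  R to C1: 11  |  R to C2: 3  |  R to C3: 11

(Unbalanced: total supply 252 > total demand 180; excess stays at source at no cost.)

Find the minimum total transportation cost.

1146

A cheapest plan:
  P–C1: 42 × 10 = 420
  Q–C1: 72 × 4 = 288
  R–C2: 36 × 3 = 108
  R–C3: 30 × 11 = 330
Total = 420 + 288 + 108 + 330 = 1146.
(Supply check: P ships 42; Q ships 72; R ships 66.)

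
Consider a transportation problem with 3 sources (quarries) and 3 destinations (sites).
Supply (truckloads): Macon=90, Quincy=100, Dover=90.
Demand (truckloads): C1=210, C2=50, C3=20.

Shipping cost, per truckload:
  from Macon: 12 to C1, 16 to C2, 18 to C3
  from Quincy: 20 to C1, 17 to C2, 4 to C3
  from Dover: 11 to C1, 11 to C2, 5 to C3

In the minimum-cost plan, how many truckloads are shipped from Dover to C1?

Solving gives:
  Macon to C1: 90 truckloads
  Quincy to C1: 30 truckloads
  Quincy to C2: 50 truckloads
  Quincy to C3: 20 truckloads
  Dover to C1: 90 truckloads
Total cost = 3600.
So Dover→C1 carries 90 truckloads.

90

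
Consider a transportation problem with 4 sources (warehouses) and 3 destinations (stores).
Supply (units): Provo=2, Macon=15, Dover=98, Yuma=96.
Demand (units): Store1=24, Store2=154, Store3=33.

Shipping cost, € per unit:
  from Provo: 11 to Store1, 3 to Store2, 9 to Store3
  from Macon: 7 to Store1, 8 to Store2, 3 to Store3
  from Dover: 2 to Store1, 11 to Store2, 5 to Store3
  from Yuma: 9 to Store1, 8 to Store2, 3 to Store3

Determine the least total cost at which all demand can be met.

One minimum-cost allocation:
  Provo→Store2: 2 units
  Macon→Store2: 15 units
  Dover→Store1: 24 units
  Dover→Store2: 41 units
  Dover→Store3: 33 units
  Yuma→Store2: 96 units
Total cost = €1558.

1558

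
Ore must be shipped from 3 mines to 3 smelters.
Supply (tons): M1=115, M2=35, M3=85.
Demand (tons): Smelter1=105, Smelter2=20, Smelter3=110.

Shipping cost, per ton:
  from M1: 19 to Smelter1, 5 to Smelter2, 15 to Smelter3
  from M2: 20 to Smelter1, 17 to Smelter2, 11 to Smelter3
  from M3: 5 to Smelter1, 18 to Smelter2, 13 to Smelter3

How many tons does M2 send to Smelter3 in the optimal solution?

35

Solving gives:
  M1–Smelter1: 20 × 19 = 380
  M1–Smelter2: 20 × 5 = 100
  M1–Smelter3: 75 × 15 = 1125
  M2–Smelter3: 35 × 11 = 385
  M3–Smelter1: 85 × 5 = 425
Total cost = 2415.
So M2→Smelter3 carries 35 tons.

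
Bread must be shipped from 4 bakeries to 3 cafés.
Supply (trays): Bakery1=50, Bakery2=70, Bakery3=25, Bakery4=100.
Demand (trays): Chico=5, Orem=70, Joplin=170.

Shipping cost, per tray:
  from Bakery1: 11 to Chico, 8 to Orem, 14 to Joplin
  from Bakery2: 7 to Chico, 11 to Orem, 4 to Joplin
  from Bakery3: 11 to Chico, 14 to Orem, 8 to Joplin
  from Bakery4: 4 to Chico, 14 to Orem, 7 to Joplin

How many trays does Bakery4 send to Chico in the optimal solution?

5

The minimum-cost plan:
  Bakery1→Orem: 50 trays
  Bakery2→Joplin: 70 trays
  Bakery3→Orem: 20 trays
  Bakery3→Joplin: 5 trays
  Bakery4→Chico: 5 trays
  Bakery4→Joplin: 95 trays
Total cost = 1685.
So Bakery4→Chico carries 5 trays.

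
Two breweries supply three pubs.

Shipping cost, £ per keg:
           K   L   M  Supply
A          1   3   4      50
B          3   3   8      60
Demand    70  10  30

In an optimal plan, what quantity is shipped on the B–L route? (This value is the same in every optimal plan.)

10

Solving gives:
  A→K: 20 × £1 = £20
  A→M: 30 × £4 = £120
  B→K: 50 × £3 = £150
  B→L: 10 × £3 = £30
Total cost = £320.
So B→L carries 10 kegs.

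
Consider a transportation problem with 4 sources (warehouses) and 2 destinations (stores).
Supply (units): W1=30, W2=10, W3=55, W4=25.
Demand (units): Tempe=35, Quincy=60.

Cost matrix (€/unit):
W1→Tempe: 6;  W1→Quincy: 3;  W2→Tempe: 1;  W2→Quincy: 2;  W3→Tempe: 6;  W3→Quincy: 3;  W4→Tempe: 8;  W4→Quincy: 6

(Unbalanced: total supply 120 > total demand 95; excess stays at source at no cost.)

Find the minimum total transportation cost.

340

An optimal shipping plan:
  W1->Quincy: 30 units
  W2->Tempe: 10 units
  W3->Tempe: 25 units
  W3->Quincy: 30 units
Total cost = €340.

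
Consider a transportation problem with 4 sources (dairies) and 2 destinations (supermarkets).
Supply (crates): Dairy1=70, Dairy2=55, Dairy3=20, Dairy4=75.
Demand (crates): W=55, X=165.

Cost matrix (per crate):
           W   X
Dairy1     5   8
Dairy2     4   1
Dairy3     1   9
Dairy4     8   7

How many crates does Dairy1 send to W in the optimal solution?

35

Solving gives:
  Dairy1 to W: 35 × 5 = 175
  Dairy1 to X: 35 × 8 = 280
  Dairy2 to X: 55 × 1 = 55
  Dairy3 to W: 20 × 1 = 20
  Dairy4 to X: 75 × 7 = 525
Total cost = 1055.
So Dairy1→W carries 35 crates.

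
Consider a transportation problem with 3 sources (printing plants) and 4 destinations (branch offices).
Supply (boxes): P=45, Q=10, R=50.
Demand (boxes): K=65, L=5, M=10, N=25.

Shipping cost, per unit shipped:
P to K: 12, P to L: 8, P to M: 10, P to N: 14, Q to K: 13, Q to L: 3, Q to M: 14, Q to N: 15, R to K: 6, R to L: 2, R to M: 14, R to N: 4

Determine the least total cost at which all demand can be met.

850

An optimal shipping plan:
  P->K: 35 × 12 = 420
  P->M: 10 × 10 = 100
  Q->K: 5 × 13 = 65
  Q->L: 5 × 3 = 15
  R->K: 25 × 6 = 150
  R->N: 25 × 4 = 100
Total = 420 + 100 + 65 + 15 + 150 + 100 = 850.
(Supply check: P ships 45; Q ships 10; R ships 50.)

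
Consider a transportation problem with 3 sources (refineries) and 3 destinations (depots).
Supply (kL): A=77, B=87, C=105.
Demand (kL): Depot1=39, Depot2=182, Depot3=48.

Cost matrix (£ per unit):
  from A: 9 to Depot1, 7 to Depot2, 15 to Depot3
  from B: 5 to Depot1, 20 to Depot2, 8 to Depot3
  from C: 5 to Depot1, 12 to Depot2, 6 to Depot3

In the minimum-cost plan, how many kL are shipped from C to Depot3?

Solving gives:
  A–Depot2: 77 × £7 = £539
  B–Depot1: 39 × £5 = £195
  B–Depot3: 48 × £8 = £384
  C–Depot2: 105 × £12 = £1260
Total cost = £2378.
The route C→Depot3 is not used.

0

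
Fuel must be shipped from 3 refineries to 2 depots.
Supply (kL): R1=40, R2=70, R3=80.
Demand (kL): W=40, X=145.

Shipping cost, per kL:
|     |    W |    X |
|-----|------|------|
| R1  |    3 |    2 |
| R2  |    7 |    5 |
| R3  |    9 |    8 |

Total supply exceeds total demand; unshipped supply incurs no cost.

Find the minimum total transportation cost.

An optimal shipping plan:
  R1->X: 40 kL
  R2->X: 70 kL
  R3->W: 40 kL
  R3->X: 35 kL
Total cost = 1070.
(Supply check: R1 ships 40; R2 ships 70; R3 ships 75.)

1070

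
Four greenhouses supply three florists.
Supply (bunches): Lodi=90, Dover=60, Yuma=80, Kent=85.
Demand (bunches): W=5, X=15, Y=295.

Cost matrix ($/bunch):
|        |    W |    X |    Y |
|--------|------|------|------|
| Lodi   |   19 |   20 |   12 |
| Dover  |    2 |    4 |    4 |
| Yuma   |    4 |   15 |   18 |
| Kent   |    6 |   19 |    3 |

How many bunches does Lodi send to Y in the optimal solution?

90

Solving gives:
  Lodi–Y: 90 × $12 = $1080
  Dover–Y: 60 × $4 = $240
  Yuma–W: 5 × $4 = $20
  Yuma–X: 15 × $15 = $225
  Yuma–Y: 60 × $18 = $1080
  Kent–Y: 85 × $3 = $255
Total cost = $2900.
So Lodi→Y carries 90 bunches.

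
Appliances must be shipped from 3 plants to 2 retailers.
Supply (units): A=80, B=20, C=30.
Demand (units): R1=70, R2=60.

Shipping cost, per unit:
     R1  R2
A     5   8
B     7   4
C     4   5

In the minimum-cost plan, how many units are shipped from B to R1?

Optimal shipments:
  A→R1: 70 × 5 = 350
  A→R2: 10 × 8 = 80
  B→R2: 20 × 4 = 80
  C→R2: 30 × 5 = 150
Total cost = 660.
The route B→R1 is not used.

0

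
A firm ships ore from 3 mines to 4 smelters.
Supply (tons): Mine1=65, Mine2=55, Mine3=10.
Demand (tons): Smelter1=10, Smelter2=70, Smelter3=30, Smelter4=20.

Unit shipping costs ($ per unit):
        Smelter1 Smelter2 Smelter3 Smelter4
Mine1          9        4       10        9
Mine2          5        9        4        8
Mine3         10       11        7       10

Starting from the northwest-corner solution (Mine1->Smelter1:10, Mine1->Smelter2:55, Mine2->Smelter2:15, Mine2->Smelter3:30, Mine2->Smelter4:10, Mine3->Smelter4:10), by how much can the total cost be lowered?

Current plan cost = 10·9 + 55·4 + 15·9 + 30·4 + 10·8 + 10·10 = $745.
Optimal plan:
  Mine1–Smelter2: 65 × $4 = $260
  Mine2–Smelter1: 10 × $5 = $50
  Mine2–Smelter2: 5 × $9 = $45
  Mine2–Smelter3: 30 × $4 = $120
  Mine2–Smelter4: 10 × $8 = $80
  Mine3–Smelter4: 10 × $10 = $100
Optimal cost = $655.
Saving = 745 − 655 = $90.

90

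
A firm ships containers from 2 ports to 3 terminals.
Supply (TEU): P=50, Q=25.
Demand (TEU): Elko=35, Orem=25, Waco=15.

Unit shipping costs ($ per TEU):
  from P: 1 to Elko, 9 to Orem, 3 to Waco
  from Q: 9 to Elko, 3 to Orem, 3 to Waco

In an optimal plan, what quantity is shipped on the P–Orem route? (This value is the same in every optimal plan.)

Optimal shipments:
  P–Elko: 35 × $1 = $35
  P–Waco: 15 × $3 = $45
  Q–Orem: 25 × $3 = $75
Total cost = $155.
The route P→Orem is not used.

0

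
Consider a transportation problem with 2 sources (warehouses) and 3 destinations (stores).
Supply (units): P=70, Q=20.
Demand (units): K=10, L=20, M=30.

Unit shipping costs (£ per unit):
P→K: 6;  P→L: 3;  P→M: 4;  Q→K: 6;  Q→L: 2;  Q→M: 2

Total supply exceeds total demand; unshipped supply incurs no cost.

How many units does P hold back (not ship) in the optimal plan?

30

An optimal plan:
  P to K: 10 × £6 = £60
  P to L: 20 × £3 = £60
  P to M: 10 × £4 = £40
  Q to M: 20 × £2 = £40
Total cost = £200.
P ships 40 of its 70, leaving 30.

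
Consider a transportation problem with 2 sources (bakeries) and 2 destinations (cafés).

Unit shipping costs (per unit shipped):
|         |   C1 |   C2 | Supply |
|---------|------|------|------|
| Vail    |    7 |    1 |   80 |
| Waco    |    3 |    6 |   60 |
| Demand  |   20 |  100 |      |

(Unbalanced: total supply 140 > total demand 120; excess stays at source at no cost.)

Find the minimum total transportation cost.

One minimum-cost allocation:
  Vail→C2: 80 × 1 = 80
  Waco→C1: 20 × 3 = 60
  Waco→C2: 20 × 6 = 120
Total = 80 + 60 + 120 = 260.

260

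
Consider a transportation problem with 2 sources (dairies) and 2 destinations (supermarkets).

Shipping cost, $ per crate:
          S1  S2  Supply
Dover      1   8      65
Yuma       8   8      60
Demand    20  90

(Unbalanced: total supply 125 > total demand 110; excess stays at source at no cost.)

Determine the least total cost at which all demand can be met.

740

An optimal shipping plan:
  Dover->S1: 20 crates
  Dover->S2: 30 crates
  Yuma->S2: 60 crates
Total cost = $740.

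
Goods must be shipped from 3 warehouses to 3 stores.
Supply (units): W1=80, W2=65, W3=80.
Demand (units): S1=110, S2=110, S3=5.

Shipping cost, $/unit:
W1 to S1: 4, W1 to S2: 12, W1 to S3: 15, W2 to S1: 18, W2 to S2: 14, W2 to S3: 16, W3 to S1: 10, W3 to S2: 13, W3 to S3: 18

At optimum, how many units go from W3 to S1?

30

Optimal shipments:
  W1->S1: 80 × $4 = $320
  W2->S2: 60 × $14 = $840
  W2->S3: 5 × $16 = $80
  W3->S1: 30 × $10 = $300
  W3->S2: 50 × $13 = $650
Total cost = $2190.
So W3→S1 carries 30 units.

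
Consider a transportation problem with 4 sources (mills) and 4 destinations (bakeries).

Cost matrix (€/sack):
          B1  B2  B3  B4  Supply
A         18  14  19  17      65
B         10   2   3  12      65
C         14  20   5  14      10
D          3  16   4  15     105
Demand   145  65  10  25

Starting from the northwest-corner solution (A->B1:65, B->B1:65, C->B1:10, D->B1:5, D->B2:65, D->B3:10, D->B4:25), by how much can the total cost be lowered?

Current plan cost = 65·18 + 65·10 + 10·14 + 5·3 + 65·16 + 10·4 + 25·15 = €3430.
Optimal plan:
  A->B1: 40 × €18 = €720
  A->B4: 25 × €17 = €425
  B->B2: 65 × €2 = €130
  C->B3: 10 × €5 = €50
  D->B1: 105 × €3 = €315
Optimal cost = €1640.
Saving = 3430 − 1640 = €1790.

1790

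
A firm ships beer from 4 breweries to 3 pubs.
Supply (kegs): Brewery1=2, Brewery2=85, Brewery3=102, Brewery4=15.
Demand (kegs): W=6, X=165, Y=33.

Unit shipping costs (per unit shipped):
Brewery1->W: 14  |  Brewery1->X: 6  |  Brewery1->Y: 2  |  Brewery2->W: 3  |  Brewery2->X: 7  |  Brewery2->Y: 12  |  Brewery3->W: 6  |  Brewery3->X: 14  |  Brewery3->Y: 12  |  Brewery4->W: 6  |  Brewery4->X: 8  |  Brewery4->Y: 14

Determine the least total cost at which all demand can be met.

2037

An optimal shipping plan:
  Brewery1->Y: 2 × 2 = 4
  Brewery2->X: 85 × 7 = 595
  Brewery3->W: 6 × 6 = 36
  Brewery3->X: 65 × 14 = 910
  Brewery3->Y: 31 × 12 = 372
  Brewery4->X: 15 × 8 = 120
Total = 4 + 595 + 36 + 910 + 372 + 120 = 2037.
(Supply check: Brewery1 ships 2; Brewery2 ships 85; Brewery3 ships 102; Brewery4 ships 15.)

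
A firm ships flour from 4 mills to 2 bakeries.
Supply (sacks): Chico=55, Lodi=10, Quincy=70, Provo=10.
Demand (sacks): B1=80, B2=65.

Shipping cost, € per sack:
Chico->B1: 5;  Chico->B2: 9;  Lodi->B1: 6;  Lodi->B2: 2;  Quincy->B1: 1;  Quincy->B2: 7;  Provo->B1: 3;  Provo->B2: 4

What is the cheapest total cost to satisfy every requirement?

Optimal allocation:
  Chico→B1: 10 × €5 = €50
  Chico→B2: 45 × €9 = €405
  Lodi→B2: 10 × €2 = €20
  Quincy→B1: 70 × €1 = €70
  Provo→B2: 10 × €4 = €40
Total = 50 + 405 + 20 + 70 + 40 = €585.

585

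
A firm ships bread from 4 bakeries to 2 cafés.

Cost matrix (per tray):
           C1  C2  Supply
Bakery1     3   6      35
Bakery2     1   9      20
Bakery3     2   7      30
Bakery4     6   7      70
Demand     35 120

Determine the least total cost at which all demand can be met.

855

Optimal allocation:
  Bakery1→C2: 35 trays
  Bakery2→C1: 20 trays
  Bakery3→C1: 15 trays
  Bakery3→C2: 15 trays
  Bakery4→C2: 70 trays
Total cost = 855.
(Supply check: Bakery1 ships 35; Bakery2 ships 20; Bakery3 ships 30; Bakery4 ships 70.)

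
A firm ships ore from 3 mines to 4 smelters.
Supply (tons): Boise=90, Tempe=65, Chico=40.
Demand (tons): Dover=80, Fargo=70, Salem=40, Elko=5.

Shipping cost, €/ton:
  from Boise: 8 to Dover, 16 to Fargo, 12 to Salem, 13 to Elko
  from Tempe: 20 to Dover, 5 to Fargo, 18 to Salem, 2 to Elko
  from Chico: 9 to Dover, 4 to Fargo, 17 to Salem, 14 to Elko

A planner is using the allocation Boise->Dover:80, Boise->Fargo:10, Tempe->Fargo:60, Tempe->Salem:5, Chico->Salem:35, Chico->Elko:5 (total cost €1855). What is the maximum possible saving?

Current plan cost = 80·8 + 10·16 + 60·5 + 5·18 + 35·17 + 5·14 = €1855.
Optimal plan:
  Boise→Dover: 50 × €8 = €400
  Boise→Salem: 40 × €12 = €480
  Tempe→Fargo: 60 × €5 = €300
  Tempe→Elko: 5 × €2 = €10
  Chico→Dover: 30 × €9 = €270
  Chico→Fargo: 10 × €4 = €40
Optimal cost = €1500.
Saving = 1855 − 1500 = €355.

355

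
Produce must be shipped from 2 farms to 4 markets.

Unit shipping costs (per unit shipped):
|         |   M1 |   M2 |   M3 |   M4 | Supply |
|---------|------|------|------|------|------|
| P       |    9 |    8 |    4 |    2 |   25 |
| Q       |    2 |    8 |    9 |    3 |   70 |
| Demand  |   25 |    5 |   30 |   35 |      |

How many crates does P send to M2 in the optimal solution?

0

Optimal shipments:
  P→M3: 25 × 4 = 100
  Q→M1: 25 × 2 = 50
  Q→M2: 5 × 8 = 40
  Q→M3: 5 × 9 = 45
  Q→M4: 35 × 3 = 105
Total cost = 340.
The route P→M2 is not used.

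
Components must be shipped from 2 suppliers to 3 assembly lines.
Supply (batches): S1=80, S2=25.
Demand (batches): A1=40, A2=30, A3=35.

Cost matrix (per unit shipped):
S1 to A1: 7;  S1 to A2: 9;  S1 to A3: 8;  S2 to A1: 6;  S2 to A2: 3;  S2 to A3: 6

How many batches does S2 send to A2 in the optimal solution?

25

Optimal shipments:
  S1–A1: 40 × 7 = 280
  S1–A2: 5 × 9 = 45
  S1–A3: 35 × 8 = 280
  S2–A2: 25 × 3 = 75
Total cost = 680.
So S2→A2 carries 25 batches.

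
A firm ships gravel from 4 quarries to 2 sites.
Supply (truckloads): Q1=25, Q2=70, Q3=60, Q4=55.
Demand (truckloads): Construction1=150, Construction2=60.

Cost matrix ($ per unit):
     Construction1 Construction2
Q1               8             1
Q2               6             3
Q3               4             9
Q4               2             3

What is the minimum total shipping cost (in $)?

690

One minimum-cost allocation:
  Q1–Construction2: 25 × $1 = $25
  Q2–Construction1: 35 × $6 = $210
  Q2–Construction2: 35 × $3 = $105
  Q3–Construction1: 60 × $4 = $240
  Q4–Construction1: 55 × $2 = $110
Total = 25 + 210 + 105 + 240 + 110 = $690.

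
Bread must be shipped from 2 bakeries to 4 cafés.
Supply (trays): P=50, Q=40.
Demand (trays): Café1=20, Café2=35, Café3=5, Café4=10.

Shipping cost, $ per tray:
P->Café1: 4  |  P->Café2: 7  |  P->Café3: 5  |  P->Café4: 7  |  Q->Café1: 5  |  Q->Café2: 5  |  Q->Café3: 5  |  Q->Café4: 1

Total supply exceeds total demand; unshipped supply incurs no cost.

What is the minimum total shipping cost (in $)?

One minimum-cost allocation:
  P to Café1: 20 × $4 = $80
  P to Café2: 5 × $7 = $35
  P to Café3: 5 × $5 = $25
  Q to Café2: 30 × $5 = $150
  Q to Café4: 10 × $1 = $10
Total = 80 + 35 + 25 + 150 + 10 = $300.
(Supply check: P ships 30; Q ships 40.)

300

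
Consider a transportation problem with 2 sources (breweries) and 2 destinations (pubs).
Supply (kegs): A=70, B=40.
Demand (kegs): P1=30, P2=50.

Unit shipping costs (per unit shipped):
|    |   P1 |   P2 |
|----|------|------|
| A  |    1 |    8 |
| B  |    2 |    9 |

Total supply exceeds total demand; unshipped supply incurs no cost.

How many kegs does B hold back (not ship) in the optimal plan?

An optimal plan:
  A to P1: 30 kegs
  A to P2: 40 kegs
  B to P2: 10 kegs
Total cost = 440.
B ships 10 of its 40, leaving 30.

30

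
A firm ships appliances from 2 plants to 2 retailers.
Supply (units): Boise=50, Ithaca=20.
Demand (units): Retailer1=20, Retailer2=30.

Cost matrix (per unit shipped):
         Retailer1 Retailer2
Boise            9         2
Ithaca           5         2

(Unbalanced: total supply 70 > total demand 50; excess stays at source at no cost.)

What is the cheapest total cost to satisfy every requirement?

Optimal allocation:
  Boise–Retailer2: 30 × 2 = 60
  Ithaca–Retailer1: 20 × 5 = 100
Total = 60 + 100 = 160.
(Supply check: Boise ships 30; Ithaca ships 20.)

160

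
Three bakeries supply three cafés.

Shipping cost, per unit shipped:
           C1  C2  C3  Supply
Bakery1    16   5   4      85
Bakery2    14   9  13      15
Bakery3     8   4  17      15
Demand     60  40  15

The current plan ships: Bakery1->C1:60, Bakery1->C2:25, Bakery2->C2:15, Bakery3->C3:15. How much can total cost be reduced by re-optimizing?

Current plan cost = 60·16 + 25·5 + 15·9 + 15·17 = 1475.
Optimal plan:
  Bakery1->C1: 30 trays
  Bakery1->C2: 40 trays
  Bakery1->C3: 15 trays
  Bakery2->C1: 15 trays
  Bakery3->C1: 15 trays
Optimal cost = 1070.
Saving = 1475 − 1070 = 405.

405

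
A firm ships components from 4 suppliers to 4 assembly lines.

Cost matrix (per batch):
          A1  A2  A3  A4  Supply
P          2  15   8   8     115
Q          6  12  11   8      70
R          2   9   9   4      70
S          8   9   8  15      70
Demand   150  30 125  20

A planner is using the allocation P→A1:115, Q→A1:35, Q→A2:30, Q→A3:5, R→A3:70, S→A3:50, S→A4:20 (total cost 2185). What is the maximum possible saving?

Current plan cost = 115·2 + 35·6 + 30·12 + 5·11 + 70·9 + 50·8 + 20·15 = 2185.
Optimal plan:
  P–A1: 115 batches
  Q–A2: 15 batches
  Q–A3: 55 batches
  R–A1: 35 batches
  R–A2: 15 batches
  R–A4: 20 batches
  S–A3: 70 batches
Optimal cost = 1860.
Saving = 2185 − 1860 = 325.

325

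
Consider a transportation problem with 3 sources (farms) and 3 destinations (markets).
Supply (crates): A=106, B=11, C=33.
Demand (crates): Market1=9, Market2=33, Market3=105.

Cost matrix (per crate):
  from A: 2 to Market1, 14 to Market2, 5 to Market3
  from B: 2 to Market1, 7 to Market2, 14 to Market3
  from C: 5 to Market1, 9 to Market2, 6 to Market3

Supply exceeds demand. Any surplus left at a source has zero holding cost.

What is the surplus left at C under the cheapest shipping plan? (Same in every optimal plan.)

An optimal plan:
  A–Market1: 9 × 2 = 18
  A–Market3: 97 × 5 = 485
  B–Market2: 11 × 7 = 77
  C–Market2: 22 × 9 = 198
  C–Market3: 8 × 6 = 48
Total cost = 826.
C ships 30 of its 33, leaving 3.

3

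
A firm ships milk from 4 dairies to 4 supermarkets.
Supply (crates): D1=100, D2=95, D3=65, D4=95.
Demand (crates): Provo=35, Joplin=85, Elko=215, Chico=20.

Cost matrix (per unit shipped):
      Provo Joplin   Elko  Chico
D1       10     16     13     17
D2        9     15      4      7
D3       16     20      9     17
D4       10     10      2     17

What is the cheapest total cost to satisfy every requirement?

One minimum-cost allocation:
  D1→Provo: 35 crates
  D1→Joplin: 65 crates
  D2→Elko: 75 crates
  D2→Chico: 20 crates
  D3→Elko: 65 crates
  D4→Joplin: 20 crates
  D4→Elko: 75 crates
Total cost = 2765.

2765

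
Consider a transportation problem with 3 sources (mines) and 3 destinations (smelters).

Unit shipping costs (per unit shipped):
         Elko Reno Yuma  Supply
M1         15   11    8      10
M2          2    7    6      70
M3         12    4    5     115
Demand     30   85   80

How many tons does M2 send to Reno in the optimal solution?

0

The minimum-cost plan:
  M1->Yuma: 10 tons
  M2->Elko: 30 tons
  M2->Yuma: 40 tons
  M3->Reno: 85 tons
  M3->Yuma: 30 tons
Total cost = 870.
The route M2→Reno is not used.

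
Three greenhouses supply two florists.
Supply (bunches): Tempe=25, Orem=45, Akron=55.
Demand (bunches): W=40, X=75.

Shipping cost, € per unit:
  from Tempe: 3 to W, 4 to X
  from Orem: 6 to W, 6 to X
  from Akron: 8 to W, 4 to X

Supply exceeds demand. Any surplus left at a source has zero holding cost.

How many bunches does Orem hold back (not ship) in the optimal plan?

10

An optimal plan:
  Tempe->W: 25 × €3 = €75
  Orem->W: 15 × €6 = €90
  Orem->X: 20 × €6 = €120
  Akron->X: 55 × €4 = €220
Total cost = €505.
Orem ships 35 of its 45, leaving 10.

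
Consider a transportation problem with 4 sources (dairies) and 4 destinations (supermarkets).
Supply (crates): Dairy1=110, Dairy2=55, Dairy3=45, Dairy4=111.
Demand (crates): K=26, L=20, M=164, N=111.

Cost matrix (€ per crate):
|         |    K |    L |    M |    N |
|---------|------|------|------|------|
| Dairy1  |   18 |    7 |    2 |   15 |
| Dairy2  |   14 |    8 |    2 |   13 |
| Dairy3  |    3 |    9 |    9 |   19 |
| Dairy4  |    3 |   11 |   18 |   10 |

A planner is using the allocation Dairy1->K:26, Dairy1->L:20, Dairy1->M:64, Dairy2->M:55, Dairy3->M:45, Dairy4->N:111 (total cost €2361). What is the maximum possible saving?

Current plan cost = 26·18 + 20·7 + 64·2 + 55·2 + 45·9 + 111·10 = €2361.
Optimal plan:
  Dairy1->L: 1 × €7 = €7
  Dairy1->M: 109 × €2 = €218
  Dairy2->M: 55 × €2 = €110
  Dairy3->K: 26 × €3 = €78
  Dairy3->L: 19 × €9 = €171
  Dairy4->N: 111 × €10 = €1110
Optimal cost = €1694.
Saving = 2361 − 1694 = €667.

667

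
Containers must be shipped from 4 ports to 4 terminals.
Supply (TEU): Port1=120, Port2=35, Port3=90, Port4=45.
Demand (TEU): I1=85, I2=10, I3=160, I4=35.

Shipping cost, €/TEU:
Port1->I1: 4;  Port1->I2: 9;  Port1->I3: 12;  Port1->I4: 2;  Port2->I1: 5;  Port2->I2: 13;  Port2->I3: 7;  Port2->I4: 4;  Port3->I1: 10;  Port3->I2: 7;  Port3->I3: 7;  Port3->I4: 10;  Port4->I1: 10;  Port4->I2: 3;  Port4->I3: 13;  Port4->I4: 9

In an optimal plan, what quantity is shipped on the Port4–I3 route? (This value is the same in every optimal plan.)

The minimum-cost plan:
  Port1->I1: 85 × €4 = €340
  Port1->I4: 35 × €2 = €70
  Port2->I3: 35 × €7 = €245
  Port3->I3: 90 × €7 = €630
  Port4->I2: 10 × €3 = €30
  Port4->I3: 35 × €13 = €455
Total cost = €1770.
So Port4→I3 carries 35 TEU.

35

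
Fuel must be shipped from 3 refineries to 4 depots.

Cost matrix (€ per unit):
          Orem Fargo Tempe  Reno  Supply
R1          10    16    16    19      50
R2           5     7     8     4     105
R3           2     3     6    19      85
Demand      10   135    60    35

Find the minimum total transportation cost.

1645

Optimal allocation:
  R1 to Orem: 10 × €10 = €100
  R1 to Tempe: 40 × €16 = €640
  R2 to Fargo: 50 × €7 = €350
  R2 to Tempe: 20 × €8 = €160
  R2 to Reno: 35 × €4 = €140
  R3 to Fargo: 85 × €3 = €255
Total = 100 + 640 + 350 + 160 + 140 + 255 = €1645.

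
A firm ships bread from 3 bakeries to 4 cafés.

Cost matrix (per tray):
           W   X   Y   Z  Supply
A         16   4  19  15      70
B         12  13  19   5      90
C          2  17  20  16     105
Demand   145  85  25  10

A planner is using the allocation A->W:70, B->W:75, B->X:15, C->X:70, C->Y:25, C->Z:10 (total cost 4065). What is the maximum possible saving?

Current plan cost = 70·16 + 75·12 + 15·13 + 70·17 + 25·20 + 10·16 = 4065.
Optimal plan:
  A–X: 70 × 4 = 280
  B–W: 40 × 12 = 480
  B–X: 15 × 13 = 195
  B–Y: 25 × 19 = 475
  B–Z: 10 × 5 = 50
  C–W: 105 × 2 = 210
Optimal cost = 1690.
Saving = 4065 − 1690 = 2375.

2375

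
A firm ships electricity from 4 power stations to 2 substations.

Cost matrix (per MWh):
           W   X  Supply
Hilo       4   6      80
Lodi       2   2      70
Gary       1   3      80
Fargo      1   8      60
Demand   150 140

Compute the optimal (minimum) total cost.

One minimum-cost allocation:
  Hilo to W: 80 × 4 = 320
  Lodi to X: 70 × 2 = 140
  Gary to W: 10 × 1 = 10
  Gary to X: 70 × 3 = 210
  Fargo to W: 60 × 1 = 60
Total = 320 + 140 + 10 + 210 + 60 = 740.

740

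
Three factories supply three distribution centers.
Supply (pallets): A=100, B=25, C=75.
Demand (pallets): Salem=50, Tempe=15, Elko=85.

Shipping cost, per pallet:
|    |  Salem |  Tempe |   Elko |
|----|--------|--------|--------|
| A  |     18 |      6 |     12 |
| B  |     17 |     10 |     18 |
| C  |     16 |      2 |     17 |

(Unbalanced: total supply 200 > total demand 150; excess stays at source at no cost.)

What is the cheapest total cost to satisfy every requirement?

1850

One minimum-cost allocation:
  A->Elko: 85 pallets
  C->Salem: 50 pallets
  C->Tempe: 15 pallets
Total cost = 1850.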